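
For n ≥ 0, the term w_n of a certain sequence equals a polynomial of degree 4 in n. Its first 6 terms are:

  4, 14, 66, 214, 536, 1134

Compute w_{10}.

13514

1st diffs: 10, 52, 148, 322, 598.
2nd diffs: 42, 96, 174, 276.
3rd diffs: 54, 78, 102.
4th diffs: 24, 24 (constant).
So w_n = n^4 + 3n^3 + 5n^2 + n + 4.
Evaluating at n = 10 gives w_{10} = 13514.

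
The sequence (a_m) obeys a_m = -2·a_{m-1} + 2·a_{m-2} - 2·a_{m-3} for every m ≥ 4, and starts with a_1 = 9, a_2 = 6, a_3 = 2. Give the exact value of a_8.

-400

Compute successive terms:
a_4 = -10  a_5 = 12  a_6 = -48  a_7 = 140  a_8 = -400.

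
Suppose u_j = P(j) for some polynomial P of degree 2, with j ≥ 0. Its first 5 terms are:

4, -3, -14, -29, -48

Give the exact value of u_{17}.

1st diffs: -7, -11, -15, -19.
2nd diffs: -4, -4, -4 (constant).
So u_j = -2j^2 - 5j + 4.
Evaluating at j = 17 gives u_{17} = -659.

-659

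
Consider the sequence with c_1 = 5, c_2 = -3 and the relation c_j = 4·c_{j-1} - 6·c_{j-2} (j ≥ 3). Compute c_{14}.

-1123008

Compute successive terms:
c_3 = -42; c_4 = -150; c_5 = -348; …; c_{11} = 47712; c_{12} = 2208; c_{13} = -277440; c_{14} = -1123008.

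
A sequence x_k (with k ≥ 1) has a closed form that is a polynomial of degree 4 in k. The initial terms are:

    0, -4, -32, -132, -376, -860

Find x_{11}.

-11920

1st diffs: -4, -28, -100, -244, -484.
2nd diffs: -24, -72, -144, -240.
3rd diffs: -48, -72, -96.
4th diffs: -24, -24 (constant).
Newton forward-difference form: x_k = (-4)·C(k-1,1) + (-24)·C(k-1,2) + (-48)·C(k-1,3) + (-24)·C(k-1,4).
At k = 11: k-1 = 10, so x_{11} = -40 - 1080 - 5760 - 5040 = -11920.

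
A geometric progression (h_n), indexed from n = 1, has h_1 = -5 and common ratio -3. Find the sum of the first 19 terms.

-1452826835

h_n = (-5)·(-3)^(n-1).
S = (-5)·((-3)^19 - 1)/(-3 - 1) = (-5)·(-1162261467 - 1)/(-4) = -1452826835.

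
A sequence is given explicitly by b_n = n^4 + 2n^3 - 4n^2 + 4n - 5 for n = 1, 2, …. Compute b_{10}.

b_{10} = 1·10^4 + 2·10^3 - 4·10^2 + 4·10 - 5 = 11635.

11635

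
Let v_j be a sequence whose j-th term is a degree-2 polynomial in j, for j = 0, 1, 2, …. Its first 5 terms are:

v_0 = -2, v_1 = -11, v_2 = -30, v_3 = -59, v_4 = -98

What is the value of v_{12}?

1st diffs: -9, -19, -29, -39.
2nd diffs: -10, -10, -10 (constant).
Newton forward-difference form: v_j = -2 + (-9)·C(j,1) + (-10)·C(j,2).
At j = 12: j = 12, so v_{12} = -2 - 108 - 660 = -770.

-770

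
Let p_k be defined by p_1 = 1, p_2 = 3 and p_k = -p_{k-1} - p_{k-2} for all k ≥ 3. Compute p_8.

Applying the relation repeatedly:
p_3 = -4, p_4 = 1, p_5 = 3, p_6 = -4, p_7 = 1, p_8 = 3.

3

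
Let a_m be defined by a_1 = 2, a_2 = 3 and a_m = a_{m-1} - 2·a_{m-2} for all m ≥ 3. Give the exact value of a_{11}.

Iterate the recurrence:
a_3 = -1  a_4 = -7  a_5 = -5  a_6 = 9  a_7 = 19  a_8 = 1  a_9 = -37  a_{10} = -39  a_{11} = 35.

35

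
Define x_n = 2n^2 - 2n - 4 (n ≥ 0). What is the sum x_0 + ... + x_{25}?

10296

Over n = 0..25: Σn = 325, Σn² = 5525.
Total = (2)·5525 + (-2)·325 + (-4)·26 = 10296.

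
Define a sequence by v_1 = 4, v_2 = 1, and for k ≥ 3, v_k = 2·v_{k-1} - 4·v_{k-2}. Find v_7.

256

Iterate the recurrence:
v_3 = -14; v_4 = -32; v_5 = -8; v_6 = 112; v_7 = 256.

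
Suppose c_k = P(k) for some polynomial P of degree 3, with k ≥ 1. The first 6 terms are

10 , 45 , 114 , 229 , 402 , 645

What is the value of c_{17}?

1st diffs: 35, 69, 115, 173, 243.
2nd diffs: 34, 46, 58, 70.
3rd diffs: 12, 12, 12 (constant).
Newton forward-difference form: c_k = 10 + 35·C(k-1,1) + 34·C(k-1,2) + 12·C(k-1,3).
At k = 17: k-1 = 16, so c_{17} = 10 + 560 + 4080 + 6720 = 11370.

11370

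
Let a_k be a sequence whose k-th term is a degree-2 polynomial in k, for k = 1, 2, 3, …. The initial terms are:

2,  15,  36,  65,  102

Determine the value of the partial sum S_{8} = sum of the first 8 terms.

828

1st diffs: 13, 21, 29, 37.
2nd diffs: 8, 8, 8 (constant).
So a_k = 4k^2 + k - 3.
Continuing: 147, 200, 261.
Summing k = 1..8 (8 terms) gives 828.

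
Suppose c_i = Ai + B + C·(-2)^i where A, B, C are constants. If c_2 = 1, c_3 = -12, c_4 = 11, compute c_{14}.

16369

Plug in i = 2, 3, 4: 2A + B + 4C = 1; 3A + B - 8C = -12; 4A + B + 16C = 11.
Subtracting the first from the second: A - 12C = -13.
Subtracting the second from the third: A + 24C = 23.
Solving: C = 1, A = -1, then B = -1.
Hence c_{14} = -1·14 + (-1) + 1·16384 = 16369.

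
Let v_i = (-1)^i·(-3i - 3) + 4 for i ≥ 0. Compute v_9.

34

(-1)^9 = -1; -3i - 3 at i=9 is -30; so v_9 = 34.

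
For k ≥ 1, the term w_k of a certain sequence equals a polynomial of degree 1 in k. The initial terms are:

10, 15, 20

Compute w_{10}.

1st diffs: 5, 5 (constant).
So w_k = 5k + 5.
Evaluating at k = 10 gives w_{10} = 55.

55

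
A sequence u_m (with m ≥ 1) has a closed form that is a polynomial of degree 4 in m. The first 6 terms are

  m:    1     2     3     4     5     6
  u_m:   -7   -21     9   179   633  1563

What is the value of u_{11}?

1st diffs: -14, 30, 170, 454, 930.
2nd diffs: 44, 140, 284, 476.
3rd diffs: 96, 144, 192.
4th diffs: 48, 48 (constant).
Newton forward-difference form: u_m = -7 + (-14)·C(m-1,1) + 44·C(m-1,2) + 96·C(m-1,3) + 48·C(m-1,4).
At m = 11: m-1 = 10, so u_{11} = -7 - 140 + 1980 + 11520 + 10080 = 23433.

23433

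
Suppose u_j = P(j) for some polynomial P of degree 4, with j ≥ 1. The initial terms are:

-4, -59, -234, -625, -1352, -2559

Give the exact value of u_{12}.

1st diffs: -55, -175, -391, -727, -1207.
2nd diffs: -120, -216, -336, -480.
3rd diffs: -96, -120, -144.
4th diffs: -24, -24 (constant).
So u_j = -j^4 - 6j^3 + j^2 - j + 3.
Evaluating at j = 12 gives u_{12} = -30969.

-30969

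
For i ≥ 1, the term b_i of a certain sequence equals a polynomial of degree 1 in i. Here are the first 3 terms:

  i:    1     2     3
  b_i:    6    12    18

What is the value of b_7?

42

1st diffs: 6, 6 (constant).
So b_i = 6i.
Evaluating at i = 7 gives b_7 = 42.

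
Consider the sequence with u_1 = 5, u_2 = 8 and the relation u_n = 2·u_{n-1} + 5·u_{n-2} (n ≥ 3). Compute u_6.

Compute successive terms:
u_3 = 41; u_4 = 122; u_5 = 449; u_6 = 1508.

1508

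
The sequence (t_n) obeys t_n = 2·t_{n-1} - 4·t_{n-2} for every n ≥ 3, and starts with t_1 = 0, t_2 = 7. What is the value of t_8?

448

Compute successive terms:
t_3 = 14  t_4 = 0  t_5 = -56  t_6 = -112  t_7 = 0  t_8 = 448.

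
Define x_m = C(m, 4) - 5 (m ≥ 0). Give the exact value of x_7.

30

C(7, 4) = 35, so x_7 = 30.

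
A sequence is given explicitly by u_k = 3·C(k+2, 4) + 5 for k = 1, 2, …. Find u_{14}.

C(16, 4) = 1820, so u_{14} = 5465.

5465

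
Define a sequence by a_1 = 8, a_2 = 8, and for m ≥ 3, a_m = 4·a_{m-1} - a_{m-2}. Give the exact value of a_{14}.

Applying the relation repeatedly:
a_3 = 24  a_4 = 88  a_5 = 328  …  a_{11} = 886168  a_{12} = 3307224  a_{13} = 12342728  a_{14} = 46063688.

46063688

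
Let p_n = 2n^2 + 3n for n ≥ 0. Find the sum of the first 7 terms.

Over n = 0..6: Σn = 21, Σn² = 91.
Total = (2)·91 + (3)·21 = 245.

245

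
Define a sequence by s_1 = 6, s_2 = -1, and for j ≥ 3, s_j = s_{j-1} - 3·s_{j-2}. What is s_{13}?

s_3 = -19, s_4 = -16, s_5 = 41, …, s_{10} = 704, s_{11} = 1301, s_{12} = -811, s_{13} = -4714.

-4714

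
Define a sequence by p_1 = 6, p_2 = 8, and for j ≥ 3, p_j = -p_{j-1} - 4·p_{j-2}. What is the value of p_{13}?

Compute successive terms:
p_3 = -32; p_4 = 0; p_5 = 128; …; p_{10} = -4224; p_{11} = 1664; p_{12} = 15232; p_{13} = -21888.

-21888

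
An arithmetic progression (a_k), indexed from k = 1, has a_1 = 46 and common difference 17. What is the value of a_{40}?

709

a_k = 46 + (k - 1)·17.
a_{40} = 46 + 39·17 = 709.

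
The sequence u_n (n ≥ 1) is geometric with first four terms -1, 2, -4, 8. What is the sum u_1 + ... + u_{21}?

Common ratio r = -2.
u_n = (-1)·(-2)^(n-1).
S = (-1)·((-2)^21 - 1)/(-2 - 1) = (-1)·(-2097152 - 1)/(-3) = -699051.

-699051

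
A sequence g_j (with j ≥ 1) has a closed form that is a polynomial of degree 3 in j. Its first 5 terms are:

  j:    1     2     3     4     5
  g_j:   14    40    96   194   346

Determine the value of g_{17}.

1st diffs: 26, 56, 98, 152.
2nd diffs: 30, 42, 54.
3rd diffs: 12, 12 (constant).
Newton forward-difference form: g_j = 14 + 26·C(j-1,1) + 30·C(j-1,2) + 12·C(j-1,3).
At j = 17: j-1 = 16, so g_{17} = 14 + 416 + 3600 + 6720 = 10750.

10750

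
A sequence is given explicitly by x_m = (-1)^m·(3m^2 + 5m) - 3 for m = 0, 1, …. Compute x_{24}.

(-1)^24 = 1; 3m^2 + 5m at m=24 is 1848; so x_{24} = 1845.

1845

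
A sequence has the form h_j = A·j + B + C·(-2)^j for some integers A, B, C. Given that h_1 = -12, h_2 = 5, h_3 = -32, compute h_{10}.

3057

The three given values yield: A + B - 2C = -12; 2A + B + 4C = 5; 3A + B - 8C = -32.
Subtracting the first from the second: A + 6C = 17.
Subtracting the second from the third: A - 12C = -37.
Solving: C = 3, A = -1, then B = -5.
Therefore h_{10} = -10 + (-5) + 3·1024 = 3057.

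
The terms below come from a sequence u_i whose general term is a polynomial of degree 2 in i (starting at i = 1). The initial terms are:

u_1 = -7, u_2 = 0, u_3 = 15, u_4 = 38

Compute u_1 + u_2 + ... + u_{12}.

1st diffs: 7, 15, 23.
2nd diffs: 8, 8 (constant).
So u_i = 4i^2 - 5i - 6.
Continuing: …, 69, 108, 155, 210, …, u_{12} = 510.
Summing i = 1..12 (12 terms) gives 2138.

2138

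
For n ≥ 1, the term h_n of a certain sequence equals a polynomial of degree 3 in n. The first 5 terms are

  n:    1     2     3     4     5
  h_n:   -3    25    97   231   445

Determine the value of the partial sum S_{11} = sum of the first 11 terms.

14707

1st diffs: 28, 72, 134, 214.
2nd diffs: 44, 62, 80.
3rd diffs: 18, 18 (constant).
So h_n = 3n^3 + 4n^2 - 5n - 5.
Continuing: …, 757, 1185, 1747, 2461, …, h_{11} = 4417.
Summing n = 1..11 (11 terms) gives 14707.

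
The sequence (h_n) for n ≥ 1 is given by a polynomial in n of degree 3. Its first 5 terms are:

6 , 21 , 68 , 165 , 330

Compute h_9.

2030

1st diffs: 15, 47, 97, 165.
2nd diffs: 32, 50, 68.
3rd diffs: 18, 18 (constant).
Newton forward-difference form: h_n = 6 + 15·C(n-1,1) + 32·C(n-1,2) + 18·C(n-1,3).
At n = 9: n-1 = 8, so h_9 = 6 + 120 + 896 + 1008 = 2030.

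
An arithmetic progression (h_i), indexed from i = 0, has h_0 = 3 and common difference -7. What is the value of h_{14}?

-95

h_i = 3 + (i - 0)·(-7).
h_{14} = 3 + 14·(-7) = -95.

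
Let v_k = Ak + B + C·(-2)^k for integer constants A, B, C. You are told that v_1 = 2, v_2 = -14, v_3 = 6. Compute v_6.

Plug in k = 1, 2, 3: A + B - 2C = 2; 2A + B + 4C = -14; 3A + B - 8C = 6.
Subtracting the first from the second: A + 6C = -16.
Subtracting the second from the third: A - 12C = 20.
Solving: C = -2, A = -4, then B = 2.
Therefore v_6 = -24 + 2 + (-2)·64 = -150.

-150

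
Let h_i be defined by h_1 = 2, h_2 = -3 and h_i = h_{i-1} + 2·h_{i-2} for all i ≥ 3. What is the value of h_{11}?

Applying the relation repeatedly:
h_3 = 1  h_4 = -5  h_5 = -3  h_6 = -13  h_7 = -19  h_8 = -45  h_9 = -83  h_{10} = -173  h_{11} = -339.
(Characteristic roots are 2 and -1.)

-339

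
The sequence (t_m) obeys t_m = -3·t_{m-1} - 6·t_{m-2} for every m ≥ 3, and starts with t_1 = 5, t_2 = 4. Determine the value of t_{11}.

Applying the relation repeatedly:
t_3 = -42, t_4 = 102, t_5 = -54, t_6 = -450, t_7 = 1674, t_8 = -2322, t_9 = -3078, t_{10} = 23166, t_{11} = -51030.

-51030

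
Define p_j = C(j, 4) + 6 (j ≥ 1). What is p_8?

C(8, 4) = 70, so p_8 = 76.

76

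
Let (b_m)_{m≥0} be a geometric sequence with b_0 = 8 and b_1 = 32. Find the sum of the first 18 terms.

183251937960

Common ratio r = 4.
b_m = 8·4^(m-0).
S = 8·(4^18 - 1)/(4 - 1) = 8·(68719476736 - 1)/(3) = 183251937960.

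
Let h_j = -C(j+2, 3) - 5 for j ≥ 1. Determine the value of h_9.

C(11, 3) = 165, so h_9 = -170.

-170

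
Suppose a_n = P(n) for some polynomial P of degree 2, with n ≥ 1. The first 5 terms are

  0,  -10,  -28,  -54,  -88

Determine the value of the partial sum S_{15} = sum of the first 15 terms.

-4690

1st diffs: -10, -18, -26, -34.
2nd diffs: -8, -8, -8 (constant).
So a_n = -4n^2 + 2n + 2.
Continuing: …, -130, -180, -238, -304, …, a_{15} = -868.
Summing n = 1..15 (15 terms) gives -4690.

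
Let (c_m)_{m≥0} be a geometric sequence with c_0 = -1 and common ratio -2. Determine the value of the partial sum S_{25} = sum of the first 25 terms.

c_m = (-1)·(-2)^(m-0).
S = (-1)·((-2)^25 - 1)/(-2 - 1) = (-1)·(-33554432 - 1)/(-3) = -11184811.

-11184811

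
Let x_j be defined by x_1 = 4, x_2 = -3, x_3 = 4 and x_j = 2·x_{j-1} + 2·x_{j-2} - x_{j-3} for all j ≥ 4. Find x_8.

x_4 = -2; x_5 = 7; x_6 = 6; x_7 = 28; x_8 = 61.

61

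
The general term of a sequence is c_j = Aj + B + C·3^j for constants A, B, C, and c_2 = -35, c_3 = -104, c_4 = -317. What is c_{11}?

Plug in j = 2, 3, 4: 2A + B + 9C = -35; 3A + B + 27C = -104; 4A + B + 81C = -317.
Subtracting the first from the second: A + 18C = -69.
Subtracting the second from the third: A + 54C = -213.
Solving: C = -4, A = 3, then B = -5.
Therefore c_{11} = 33 + (-5) + (-4)·177147 = -708560.

-708560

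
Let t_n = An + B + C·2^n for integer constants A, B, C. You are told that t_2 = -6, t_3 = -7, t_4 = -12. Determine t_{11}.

The three given values yield: 2A + B + 4C = -6; 3A + B + 8C = -7; 4A + B + 16C = -12.
Subtracting the first from the second: A + 4C = -1.
Subtracting the second from the third: A + 8C = -5.
Solving: C = -1, A = 3, then B = -8.
So t_n = 3·n + (-8) + (-1)·2^n; at n=11 this is -2023.

-2023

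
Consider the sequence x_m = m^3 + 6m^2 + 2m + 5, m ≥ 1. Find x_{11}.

2084

x_{11} = 1·11^3 + 6·11^2 + 2·11 + 5 = 2084.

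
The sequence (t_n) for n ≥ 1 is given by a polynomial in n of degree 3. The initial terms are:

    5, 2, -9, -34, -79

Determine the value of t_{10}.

1st diffs: -3, -11, -25, -45.
2nd diffs: -8, -14, -20.
3rd diffs: -6, -6 (constant).
Newton forward-difference form: t_n = 5 + (-3)·C(n-1,1) + (-8)·C(n-1,2) + (-6)·C(n-1,3).
At n = 10: n-1 = 9, so t_{10} = 5 - 27 - 288 - 504 = -814.

-814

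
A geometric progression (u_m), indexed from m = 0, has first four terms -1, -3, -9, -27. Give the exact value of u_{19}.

Common ratio r = 3.
u_m = (-1)·3^(m-0).
u_{19} = (-1)·3^19 = -1162261467.

-1162261467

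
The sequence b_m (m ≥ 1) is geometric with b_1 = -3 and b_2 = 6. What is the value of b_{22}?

6291456

Common ratio r = -2.
b_m = (-3)·(-2)^(m-1).
b_{22} = (-3)·(-2)^21 = 6291456.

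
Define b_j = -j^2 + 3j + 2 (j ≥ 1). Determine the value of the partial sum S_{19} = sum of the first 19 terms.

Over j = 1..19: Σj = 190, Σj² = 2470.
Total = (-1)·2470 + (3)·190 + (2)·19 = -1862.

-1862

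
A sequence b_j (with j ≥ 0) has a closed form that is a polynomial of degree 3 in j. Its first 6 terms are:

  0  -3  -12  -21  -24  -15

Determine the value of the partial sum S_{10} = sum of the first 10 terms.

1st diffs: -3, -9, -9, -3, 9.
2nd diffs: -6, 0, 6, 12.
3rd diffs: 6, 6, 6 (constant).
Newton forward-difference form: b_j = (-3)·C(j,1) + (-6)·C(j,2) + 6·C(j,3).
Continuing: 12, 63, 144, 261.
Summing j = 0..9 (10 terms) gives 405.

405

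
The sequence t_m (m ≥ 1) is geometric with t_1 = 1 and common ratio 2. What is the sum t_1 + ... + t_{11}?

t_m = 1·2^(m-1).
S = 1·(2^11 - 1)/(2 - 1) = 1·(2048 - 1)/(1) = 2047.

2047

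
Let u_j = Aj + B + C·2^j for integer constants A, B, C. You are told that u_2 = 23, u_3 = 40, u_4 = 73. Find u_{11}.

8208

At j = 2, 3, 4: 2A + B + 4C = 23; 3A + B + 8C = 40; 4A + B + 16C = 73.
Subtracting the first from the second: A + 4C = 17.
Subtracting the second from the third: A + 8C = 33.
Solving: C = 4, A = 1, then B = 5.
So u_j = 1·j + 5 + 4·2^j; at j=11 this is 8208.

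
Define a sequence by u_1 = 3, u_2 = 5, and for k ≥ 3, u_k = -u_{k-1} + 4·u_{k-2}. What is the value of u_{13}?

-5457

Step forward from the initial values:
u_3 = 7, u_4 = 13, u_5 = 15, …, u_{10} = 533, u_{11} = -665, u_{12} = 2797, u_{13} = -5457.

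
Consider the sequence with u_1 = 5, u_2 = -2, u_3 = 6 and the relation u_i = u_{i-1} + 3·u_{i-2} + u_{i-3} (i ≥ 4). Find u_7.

Applying the relation repeatedly:
u_4 = 5  u_5 = 21  u_6 = 42  u_7 = 110.

110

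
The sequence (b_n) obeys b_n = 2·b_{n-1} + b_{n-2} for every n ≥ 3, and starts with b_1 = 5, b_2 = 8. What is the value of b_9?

4109

Compute successive terms:
b_3 = 21; b_4 = 50; b_5 = 121; b_6 = 292; b_7 = 705; b_8 = 1702; b_9 = 4109.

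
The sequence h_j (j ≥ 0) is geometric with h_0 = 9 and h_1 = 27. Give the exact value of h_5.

Common ratio r = 3.
h_j = 9·3^(j-0).
h_5 = 9·3^5 = 2187.

2187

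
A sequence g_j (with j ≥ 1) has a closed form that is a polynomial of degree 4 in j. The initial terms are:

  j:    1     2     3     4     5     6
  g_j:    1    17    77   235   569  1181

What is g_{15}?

47909

1st diffs: 16, 60, 158, 334, 612.
2nd diffs: 44, 98, 176, 278.
3rd diffs: 54, 78, 102.
4th diffs: 24, 24 (constant).
Newton forward-difference form: g_j = 1 + 16·C(j-1,1) + 44·C(j-1,2) + 54·C(j-1,3) + 24·C(j-1,4).
At j = 15: j-1 = 14, so g_{15} = 1 + 224 + 4004 + 19656 + 24024 = 47909.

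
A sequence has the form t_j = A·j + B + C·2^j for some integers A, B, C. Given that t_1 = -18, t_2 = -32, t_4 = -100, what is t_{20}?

At j = 1, 2, 4: A + B + 2C = -18; 2A + B + 4C = -32; 4A + B + 16C = -100.
Subtracting the first from the second: A + 2C = -14.
Subtracting the second from the third: 2A + 12C = -68.
Solving: C = -5, A = -4, then B = -4.
Hence t_{20} = -4·20 + (-4) + (-5)·1048576 = -5242964.

-5242964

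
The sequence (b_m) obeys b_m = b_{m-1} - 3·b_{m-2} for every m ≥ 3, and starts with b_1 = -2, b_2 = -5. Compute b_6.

b_3 = 1; b_4 = 16; b_5 = 13; b_6 = -35.

-35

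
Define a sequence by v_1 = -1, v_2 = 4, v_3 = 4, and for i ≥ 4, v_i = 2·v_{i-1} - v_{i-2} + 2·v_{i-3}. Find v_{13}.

Compute successive terms:
v_4 = 2;  v_5 = 8;  v_6 = 22;  v_7 = 40;  v_8 = 74;  v_9 = 152;  v_{10} = 310;  v_{11} = 616;  v_{12} = 1226;  v_{13} = 2456.

2456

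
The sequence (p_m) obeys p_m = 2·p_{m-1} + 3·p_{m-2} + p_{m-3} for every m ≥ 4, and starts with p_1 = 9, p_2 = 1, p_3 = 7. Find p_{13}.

609569

p_4 = 26; p_5 = 74; p_6 = 233; p_7 = 714; p_8 = 2201; p_9 = 6777; p_{10} = 20871; p_{11} = 64274; p_{12} = 197938; p_{13} = 609569.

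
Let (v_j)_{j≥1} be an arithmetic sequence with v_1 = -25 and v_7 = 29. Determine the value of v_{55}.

Common difference d = (29 - (-25)) / (7 - 1) = 9.
v_j = -25 + (j - 1)·9.
v_{55} = -25 + 54·9 = 461.

461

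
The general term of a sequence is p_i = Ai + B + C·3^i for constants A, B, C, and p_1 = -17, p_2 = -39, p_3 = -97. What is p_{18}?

-1162261543

The three given values yield: A + B + 3C = -17; 2A + B + 9C = -39; 3A + B + 27C = -97.
Subtracting the first from the second: A + 6C = -22.
Subtracting the second from the third: A + 18C = -58.
Solving: C = -3, A = -4, then B = -4.
So p_i = -4·i + (-4) + (-3)·3^i; at i=18 this is -1162261543.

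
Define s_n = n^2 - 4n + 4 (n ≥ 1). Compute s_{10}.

64

s_{10} = 1·10^2 - 4·10 + 4 = 64.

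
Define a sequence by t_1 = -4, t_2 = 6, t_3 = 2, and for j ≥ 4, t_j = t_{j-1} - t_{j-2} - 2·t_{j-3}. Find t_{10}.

84

Compute successive terms:
t_4 = 4; t_5 = -10; t_6 = -18; t_7 = -16; t_8 = 22; t_9 = 74; t_{10} = 84.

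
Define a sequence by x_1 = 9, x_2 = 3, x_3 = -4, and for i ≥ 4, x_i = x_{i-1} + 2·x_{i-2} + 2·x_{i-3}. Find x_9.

614

Step forward from the initial values:
x_4 = 20;  x_5 = 18;  x_6 = 50;  x_7 = 126;  x_8 = 262;  x_9 = 614.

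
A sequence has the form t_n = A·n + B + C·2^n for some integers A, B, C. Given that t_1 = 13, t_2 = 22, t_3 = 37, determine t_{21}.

Plug in n = 1, 2, 3: A + B + 2C = 13; 2A + B + 4C = 22; 3A + B + 8C = 37.
Subtracting the first from the second: A + 2C = 9.
Subtracting the second from the third: A + 4C = 15.
Solving: C = 3, A = 3, then B = 4.
Therefore t_{21} = 63 + 4 + 3·2097152 = 6291523.

6291523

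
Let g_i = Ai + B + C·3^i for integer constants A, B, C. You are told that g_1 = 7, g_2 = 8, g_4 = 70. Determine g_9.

19647

The three given values yield: A + B + 3C = 7; 2A + B + 9C = 8; 4A + B + 81C = 70.
Subtracting the first from the second: A + 6C = 1.
Subtracting the second from the third: 2A + 72C = 62.
Solving: C = 1, A = -5, then B = 9.
Therefore g_9 = -45 + 9 + 1·19683 = 19647.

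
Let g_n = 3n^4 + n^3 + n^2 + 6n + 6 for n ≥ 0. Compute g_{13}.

g_{13} = 3·13^4 + 1·13^3 + 1·13^2 + 6·13 + 6 = 88133.

88133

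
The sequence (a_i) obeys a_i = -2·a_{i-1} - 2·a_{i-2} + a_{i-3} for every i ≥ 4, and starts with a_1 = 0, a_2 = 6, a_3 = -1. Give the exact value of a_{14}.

-2202

Applying the relation repeatedly:
a_4 = -10  a_5 = 28  a_6 = -37  …  a_{11} = -36  a_{12} = -725  a_{13} = 1808  a_{14} = -2202.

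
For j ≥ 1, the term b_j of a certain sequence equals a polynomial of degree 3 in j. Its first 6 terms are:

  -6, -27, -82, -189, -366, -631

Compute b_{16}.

-12081

1st diffs: -21, -55, -107, -177, -265.
2nd diffs: -34, -52, -70, -88.
3rd diffs: -18, -18, -18 (constant).
Newton forward-difference form: b_j = -6 + (-21)·C(j-1,1) + (-34)·C(j-1,2) + (-18)·C(j-1,3).
At j = 16: j-1 = 15, so b_{16} = -6 - 315 - 3570 - 8190 = -12081.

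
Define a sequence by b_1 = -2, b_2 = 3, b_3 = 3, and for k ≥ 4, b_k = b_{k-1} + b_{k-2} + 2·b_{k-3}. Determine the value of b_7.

Compute successive terms:
b_4 = 2;  b_5 = 11;  b_6 = 19;  b_7 = 34.

34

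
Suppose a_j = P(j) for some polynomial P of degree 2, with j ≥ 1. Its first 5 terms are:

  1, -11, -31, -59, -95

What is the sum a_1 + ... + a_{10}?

1st diffs: -12, -20, -28, -36.
2nd diffs: -8, -8, -8 (constant).
Newton forward-difference form: a_j = 1 + (-12)·C(j-1,1) + (-8)·C(j-1,2).
Continuing: …, -139, -191, -251, -319, …, a_{10} = -395.
Summing j = 1..10 (10 terms) gives -1490.

-1490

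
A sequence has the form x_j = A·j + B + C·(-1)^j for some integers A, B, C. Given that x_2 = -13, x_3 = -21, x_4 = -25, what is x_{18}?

-109

Plug in j = 2, 3, 4: 2A + B + C = -13; 3A + B - C = -21; 4A + B + C = -25.
Subtracting the first from the second: A - 2C = -8.
Subtracting the second from the third: A + 2C = -4.
Solving: C = 1, A = -6, then B = -2.
Therefore x_{18} = -108 + (-2) + 1·1 = -109.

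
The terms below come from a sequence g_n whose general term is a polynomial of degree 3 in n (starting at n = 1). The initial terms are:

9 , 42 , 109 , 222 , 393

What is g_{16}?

1st diffs: 33, 67, 113, 171.
2nd diffs: 34, 46, 58.
3rd diffs: 12, 12 (constant).
So g_n = 2n^3 + 5n^2 + 4n - 2.
Evaluating at n = 16 gives g_{16} = 9534.

9534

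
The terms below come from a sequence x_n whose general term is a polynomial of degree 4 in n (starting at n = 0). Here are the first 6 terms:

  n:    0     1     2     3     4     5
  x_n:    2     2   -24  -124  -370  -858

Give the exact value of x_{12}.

1st diffs: 0, -26, -100, -246, -488.
2nd diffs: -26, -74, -146, -242.
3rd diffs: -48, -72, -96.
4th diffs: -24, -24 (constant).
So x_n = -n^4 - 2n^3 + 3n + 2.
Evaluating at n = 12 gives x_{12} = -24154.

-24154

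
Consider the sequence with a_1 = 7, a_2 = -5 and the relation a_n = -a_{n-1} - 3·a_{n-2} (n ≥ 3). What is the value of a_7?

Compute successive terms:
a_3 = -16, a_4 = 31, a_5 = 17, a_6 = -110, a_7 = 59.

59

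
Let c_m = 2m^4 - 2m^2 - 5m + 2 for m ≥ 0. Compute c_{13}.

c_{13} = 2·13^4 - 2·13^2 - 5·13 + 2 = 56721.

56721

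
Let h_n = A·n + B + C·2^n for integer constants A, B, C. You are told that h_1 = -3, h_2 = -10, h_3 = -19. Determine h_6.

The three given values yield: A + B + 2C = -3; 2A + B + 4C = -10; 3A + B + 8C = -19.
Subtracting the first from the second: A + 2C = -7.
Subtracting the second from the third: A + 4C = -9.
Solving: C = -1, A = -5, then B = 4.
Therefore h_6 = -30 + 4 + (-1)·64 = -90.

-90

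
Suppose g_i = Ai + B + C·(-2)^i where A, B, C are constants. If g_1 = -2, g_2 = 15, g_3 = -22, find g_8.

Plug in i = 1, 2, 3: A + B - 2C = -2; 2A + B + 4C = 15; 3A + B - 8C = -22.
Subtracting the first from the second: A + 6C = 17.
Subtracting the second from the third: A - 12C = -37.
Solving: C = 3, A = -1, then B = 5.
Therefore g_8 = -8 + 5 + 3·256 = 765.

765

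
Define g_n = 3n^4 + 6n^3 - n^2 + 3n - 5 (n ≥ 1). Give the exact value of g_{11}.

g_{11} = 3·11^4 + 6·11^3 - 1·11^2 + 3·11 - 5 = 51816.

51816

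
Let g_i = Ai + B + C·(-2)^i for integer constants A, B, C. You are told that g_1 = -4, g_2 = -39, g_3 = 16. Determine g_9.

2506

Write the equations: A + B - 2C = -4; 2A + B + 4C = -39; 3A + B - 8C = 16.
Subtracting the first from the second: A + 6C = -35.
Subtracting the second from the third: A - 12C = 55.
Solving: C = -5, A = -5, then B = -9.
So g_i = -5·i + (-9) + (-5)·(-2)^i; at i=9 this is 2506.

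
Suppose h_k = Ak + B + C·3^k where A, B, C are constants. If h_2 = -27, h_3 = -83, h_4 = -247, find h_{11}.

-531459

At k = 2, 3, 4: 2A + B + 9C = -27; 3A + B + 27C = -83; 4A + B + 81C = -247.
Subtracting the first from the second: A + 18C = -56.
Subtracting the second from the third: A + 54C = -164.
Solving: C = -3, A = -2, then B = 4.
Hence h_{11} = -2·11 + 4 + (-3)·177147 = -531459.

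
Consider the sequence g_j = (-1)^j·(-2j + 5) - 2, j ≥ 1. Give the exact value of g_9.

11

(-1)^9 = -1; -2j + 5 at j=9 is -13; so g_9 = 11.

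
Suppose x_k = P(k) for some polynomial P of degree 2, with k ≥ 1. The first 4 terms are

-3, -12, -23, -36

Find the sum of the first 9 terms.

1st diffs: -9, -11, -13.
2nd diffs: -2, -2 (constant).
Newton forward-difference form: x_k = -3 + (-9)·C(k-1,1) + (-2)·C(k-1,2).
Continuing: …, -51, -68, -87, -108, …, x_9 = -131.
Summing k = 1..9 (9 terms) gives -519.

-519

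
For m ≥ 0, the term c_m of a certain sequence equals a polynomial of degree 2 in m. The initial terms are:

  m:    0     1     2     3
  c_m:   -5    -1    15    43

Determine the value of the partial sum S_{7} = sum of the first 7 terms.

1st diffs: 4, 16, 28.
2nd diffs: 12, 12 (constant).
Newton forward-difference form: c_m = -5 + 4·C(m,1) + 12·C(m,2).
Continuing: 83, 135, 199.
Summing m = 0..6 (7 terms) gives 469.

469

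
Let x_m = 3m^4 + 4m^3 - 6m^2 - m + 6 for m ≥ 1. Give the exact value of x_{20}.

x_{20} = 3·20^4 + 4·20^3 - 6·20^2 - 1·20 + 6 = 509586.

509586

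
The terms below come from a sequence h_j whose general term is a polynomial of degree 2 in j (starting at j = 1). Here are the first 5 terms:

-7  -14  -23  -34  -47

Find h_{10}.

1st diffs: -7, -9, -11, -13.
2nd diffs: -2, -2, -2 (constant).
Newton forward-difference form: h_j = -7 + (-7)·C(j-1,1) + (-2)·C(j-1,2).
At j = 10: j-1 = 9, so h_{10} = -7 - 63 - 72 = -142.

-142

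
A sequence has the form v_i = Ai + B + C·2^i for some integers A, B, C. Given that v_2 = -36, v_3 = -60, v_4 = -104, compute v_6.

-352

At i = 2, 3, 4: 2A + B + 4C = -36; 3A + B + 8C = -60; 4A + B + 16C = -104.
Subtracting the first from the second: A + 4C = -24.
Subtracting the second from the third: A + 8C = -44.
Solving: C = -5, A = -4, then B = -8.
Hence v_6 = -4·6 + (-8) + (-5)·64 = -352.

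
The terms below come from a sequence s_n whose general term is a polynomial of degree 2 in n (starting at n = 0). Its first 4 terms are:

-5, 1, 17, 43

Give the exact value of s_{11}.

1st diffs: 6, 16, 26.
2nd diffs: 10, 10 (constant).
So s_n = 5n^2 + n - 5.
Evaluating at n = 11 gives s_{11} = 611.

611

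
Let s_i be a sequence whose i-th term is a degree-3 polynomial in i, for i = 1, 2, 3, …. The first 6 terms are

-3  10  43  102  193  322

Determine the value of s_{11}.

1st diffs: 13, 33, 59, 91, 129.
2nd diffs: 20, 26, 32, 38.
3rd diffs: 6, 6, 6 (constant).
Newton forward-difference form: s_i = -3 + 13·C(i-1,1) + 20·C(i-1,2) + 6·C(i-1,3).
At i = 11: i-1 = 10, so s_{11} = -3 + 130 + 900 + 720 = 1747.

1747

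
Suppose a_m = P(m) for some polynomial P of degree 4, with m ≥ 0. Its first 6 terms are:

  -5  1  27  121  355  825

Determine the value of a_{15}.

56785

1st diffs: 6, 26, 94, 234, 470.
2nd diffs: 20, 68, 140, 236.
3rd diffs: 48, 72, 96.
4th diffs: 24, 24 (constant).
Newton forward-difference form: a_m = -5 + 6·C(m,1) + 20·C(m,2) + 48·C(m,3) + 24·C(m,4).
At m = 15: m = 15, so a_{15} = -5 + 90 + 2100 + 21840 + 32760 = 56785.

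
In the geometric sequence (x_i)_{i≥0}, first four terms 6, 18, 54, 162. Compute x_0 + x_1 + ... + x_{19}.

Common ratio r = 3.
x_i = 6·3^(i-0).
S = 6·(3^20 - 1)/(3 - 1) = 6·(3486784401 - 1)/(2) = 10460353200.

10460353200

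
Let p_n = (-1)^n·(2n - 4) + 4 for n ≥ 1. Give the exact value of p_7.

(-1)^7 = -1; 2n - 4 at n=7 is 10; so p_7 = -6.

-6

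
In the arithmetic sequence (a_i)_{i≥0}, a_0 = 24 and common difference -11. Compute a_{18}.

-174

a_i = 24 + (i - 0)·(-11).
a_{18} = 24 + 18·(-11) = -174.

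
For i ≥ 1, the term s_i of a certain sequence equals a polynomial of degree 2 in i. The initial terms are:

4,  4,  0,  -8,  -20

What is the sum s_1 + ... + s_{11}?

-616

1st diffs: 0, -4, -8, -12.
2nd diffs: -4, -4, -4 (constant).
Newton forward-difference form: s_i = 4 + (-4)·C(i-1,2).
Continuing: …, -36, -56, -80, -108, …, s_{11} = -176.
Summing i = 1..11 (11 terms) gives -616.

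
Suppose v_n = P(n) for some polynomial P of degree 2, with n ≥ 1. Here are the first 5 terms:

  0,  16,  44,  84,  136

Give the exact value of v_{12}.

836

1st diffs: 16, 28, 40, 52.
2nd diffs: 12, 12, 12 (constant).
Newton forward-difference form: v_n = 16·C(n-1,1) + 12·C(n-1,2).
At n = 12: n-1 = 11, so v_{12} = 176 + 660 = 836.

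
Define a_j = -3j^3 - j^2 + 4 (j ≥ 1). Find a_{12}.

a_{12} = -3·12^3 - 1·12^2 + 4 = -5324.

-5324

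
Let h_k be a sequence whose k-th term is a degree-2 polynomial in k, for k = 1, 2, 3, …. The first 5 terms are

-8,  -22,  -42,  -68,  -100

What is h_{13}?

1st diffs: -14, -20, -26, -32.
2nd diffs: -6, -6, -6 (constant).
So h_k = -3k^2 - 5k.
Evaluating at k = 13 gives h_{13} = -572.

-572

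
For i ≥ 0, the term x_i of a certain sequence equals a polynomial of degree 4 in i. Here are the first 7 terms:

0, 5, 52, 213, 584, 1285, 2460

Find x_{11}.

22165

1st diffs: 5, 47, 161, 371, 701, 1175.
2nd diffs: 42, 114, 210, 330, 474.
3rd diffs: 72, 96, 120, 144.
4th diffs: 24, 24, 24 (constant).
So x_i = i^4 + 6i^3 - 4i^2 + 2i.
Evaluating at i = 11 gives x_{11} = 22165.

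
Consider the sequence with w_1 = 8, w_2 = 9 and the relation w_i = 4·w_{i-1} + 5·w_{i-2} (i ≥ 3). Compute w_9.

Applying the relation repeatedly:
w_3 = 76  w_4 = 349  w_5 = 1776  w_6 = 8849  w_7 = 44276  w_8 = 221349  w_9 = 1106776.
(Characteristic roots are 5 and -1.)

1106776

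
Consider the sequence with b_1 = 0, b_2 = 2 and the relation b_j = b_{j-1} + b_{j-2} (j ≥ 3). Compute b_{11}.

b_3 = 2;  b_4 = 4;  b_5 = 6;  b_6 = 10;  b_7 = 16;  b_8 = 26;  b_9 = 42;  b_{10} = 68;  b_{11} = 110.

110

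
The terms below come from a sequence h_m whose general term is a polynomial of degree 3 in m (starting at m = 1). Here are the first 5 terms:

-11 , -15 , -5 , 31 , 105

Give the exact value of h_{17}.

1st diffs: -4, 10, 36, 74.
2nd diffs: 14, 26, 38.
3rd diffs: 12, 12 (constant).
Newton forward-difference form: h_m = -11 + (-4)·C(m-1,1) + 14·C(m-1,2) + 12·C(m-1,3).
At m = 17: m-1 = 16, so h_{17} = -11 - 64 + 1680 + 6720 = 8325.

8325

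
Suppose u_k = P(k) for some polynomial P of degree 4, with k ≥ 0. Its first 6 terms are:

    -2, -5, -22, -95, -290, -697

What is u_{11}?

1st diffs: -3, -17, -73, -195, -407.
2nd diffs: -14, -56, -122, -212.
3rd diffs: -42, -66, -90.
4th diffs: -24, -24 (constant).
Newton forward-difference form: u_k = -2 + (-3)·C(k,1) + (-14)·C(k,2) + (-42)·C(k,3) + (-24)·C(k,4).
At k = 11: k = 11, so u_{11} = -2 - 33 - 770 - 6930 - 7920 = -15655.

-15655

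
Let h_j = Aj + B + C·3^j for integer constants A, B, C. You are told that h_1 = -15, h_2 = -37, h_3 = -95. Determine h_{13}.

-4783023

At j = 1, 2, 3: A + B + 3C = -15; 2A + B + 9C = -37; 3A + B + 27C = -95.
Subtracting the first from the second: A + 6C = -22.
Subtracting the second from the third: A + 18C = -58.
Solving: C = -3, A = -4, then B = -2.
So h_j = -4·j + (-2) + (-3)·3^j; at j=13 this is -4783023.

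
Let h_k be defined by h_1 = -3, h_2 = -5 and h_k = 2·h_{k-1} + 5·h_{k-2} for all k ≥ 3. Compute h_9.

Applying the relation repeatedly:
h_3 = -25, h_4 = -75, h_5 = -275, h_6 = -925, h_7 = -3225, h_8 = -11075, h_9 = -38275.

-38275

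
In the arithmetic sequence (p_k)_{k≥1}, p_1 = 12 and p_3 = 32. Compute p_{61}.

612

Common difference d = (32 - 12) / (3 - 1) = 10.
p_k = 12 + (k - 1)·10.
p_{61} = 12 + 60·10 = 612.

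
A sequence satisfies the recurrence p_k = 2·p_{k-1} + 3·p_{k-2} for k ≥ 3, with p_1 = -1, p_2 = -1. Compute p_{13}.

Step forward from the initial values:
p_3 = -5;  p_4 = -13;  p_5 = -41;  …;  p_{10} = -9841;  p_{11} = -29525;  p_{12} = -88573;  p_{13} = -265721.
(Characteristic roots are 3 and -1.)

-265721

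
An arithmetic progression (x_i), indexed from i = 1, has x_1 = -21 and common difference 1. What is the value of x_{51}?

29

x_i = -21 + (i - 1)·1.
x_{51} = -21 + 50·1 = 29.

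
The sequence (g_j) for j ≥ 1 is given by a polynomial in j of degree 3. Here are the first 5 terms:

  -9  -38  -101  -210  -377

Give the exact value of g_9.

-1865

1st diffs: -29, -63, -109, -167.
2nd diffs: -34, -46, -58.
3rd diffs: -12, -12 (constant).
Newton forward-difference form: g_j = -9 + (-29)·C(j-1,1) + (-34)·C(j-1,2) + (-12)·C(j-1,3).
At j = 9: j-1 = 8, so g_9 = -9 - 232 - 952 - 672 = -1865.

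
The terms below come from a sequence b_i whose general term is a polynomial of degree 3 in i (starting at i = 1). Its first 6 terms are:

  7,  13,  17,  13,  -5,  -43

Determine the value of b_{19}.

-5087

1st diffs: 6, 4, -4, -18, -38.
2nd diffs: -2, -8, -14, -20.
3rd diffs: -6, -6, -6 (constant).
Newton forward-difference form: b_i = 7 + 6·C(i-1,1) + (-2)·C(i-1,2) + (-6)·C(i-1,3).
At i = 19: i-1 = 18, so b_{19} = 7 + 108 - 306 - 4896 = -5087.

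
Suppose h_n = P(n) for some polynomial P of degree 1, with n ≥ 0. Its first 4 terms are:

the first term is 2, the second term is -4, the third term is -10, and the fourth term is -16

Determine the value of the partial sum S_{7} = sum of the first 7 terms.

-112

1st diffs: -6, -6, -6 (constant).
So h_n = -6n + 2.
Continuing: -22, -28, -34.
Summing n = 0..6 (7 terms) gives -112.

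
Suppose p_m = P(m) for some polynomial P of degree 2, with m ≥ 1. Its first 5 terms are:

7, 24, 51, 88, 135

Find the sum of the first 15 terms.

6440

1st diffs: 17, 27, 37, 47.
2nd diffs: 10, 10, 10 (constant).
So p_m = 5m^2 + 2m.
Continuing: …, 192, 259, 336, 423, …, p_{15} = 1155.
Summing m = 1..15 (15 terms) gives 6440.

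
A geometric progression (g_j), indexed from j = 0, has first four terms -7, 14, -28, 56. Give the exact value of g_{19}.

3670016

Common ratio r = -2.
g_j = (-7)·(-2)^(j-0).
g_{19} = (-7)·(-2)^19 = 3670016.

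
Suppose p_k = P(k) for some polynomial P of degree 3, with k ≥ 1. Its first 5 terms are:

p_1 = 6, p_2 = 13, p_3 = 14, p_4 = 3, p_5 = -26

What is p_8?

-281

1st diffs: 7, 1, -11, -29.
2nd diffs: -6, -12, -18.
3rd diffs: -6, -6 (constant).
So p_k = -k^3 + 3k^2 + 5k - 1.
Evaluating at k = 8 gives p_8 = -281.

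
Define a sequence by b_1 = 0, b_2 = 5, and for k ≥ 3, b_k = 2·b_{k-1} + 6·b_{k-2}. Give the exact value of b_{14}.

Step forward from the initial values:
b_3 = 10  b_4 = 50  b_5 = 160  …  b_{11} = 391840  b_{12} = 1429280  b_{13} = 5209600  b_{14} = 18994880.

18994880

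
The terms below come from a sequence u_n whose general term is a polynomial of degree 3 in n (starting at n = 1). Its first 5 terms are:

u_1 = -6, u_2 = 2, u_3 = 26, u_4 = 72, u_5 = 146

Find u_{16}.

1st diffs: 8, 24, 46, 74.
2nd diffs: 16, 22, 28.
3rd diffs: 6, 6 (constant).
So u_n = n^3 + 2n^2 - 5n - 4.
Evaluating at n = 16 gives u_{16} = 4524.

4524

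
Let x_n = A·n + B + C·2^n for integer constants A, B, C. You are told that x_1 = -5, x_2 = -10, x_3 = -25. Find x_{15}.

-163765

Write the equations: A + B + 2C = -5; 2A + B + 4C = -10; 3A + B + 8C = -25.
Subtracting the first from the second: A + 2C = -5.
Subtracting the second from the third: A + 4C = -15.
Solving: C = -5, A = 5, then B = 0.
Therefore x_{15} = 75 + 0 + (-5)·32768 = -163765.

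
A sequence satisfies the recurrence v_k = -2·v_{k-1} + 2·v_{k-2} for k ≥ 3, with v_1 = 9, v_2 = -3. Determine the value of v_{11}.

64128

Compute successive terms:
v_3 = 24  v_4 = -54  v_5 = 156  v_6 = -420  v_7 = 1152  v_8 = -3144  v_9 = 8592  v_{10} = -23472  v_{11} = 64128.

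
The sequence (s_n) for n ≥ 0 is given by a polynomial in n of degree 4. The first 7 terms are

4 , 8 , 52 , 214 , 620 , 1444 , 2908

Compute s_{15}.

105274

1st diffs: 4, 44, 162, 406, 824, 1464.
2nd diffs: 40, 118, 244, 418, 640.
3rd diffs: 78, 126, 174, 222.
4th diffs: 48, 48, 48 (constant).
So s_n = 2n^4 + n^3 + 3n^2 - 2n + 4.
Evaluating at n = 15 gives s_{15} = 105274.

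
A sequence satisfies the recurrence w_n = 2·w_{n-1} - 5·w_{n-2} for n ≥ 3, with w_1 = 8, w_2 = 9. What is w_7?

958

Compute successive terms:
w_3 = -22  w_4 = -89  w_5 = -68  w_6 = 309  w_7 = 958.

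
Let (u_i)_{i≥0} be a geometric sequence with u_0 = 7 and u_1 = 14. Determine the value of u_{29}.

3758096384

Common ratio r = 2.
u_i = 7·2^(i-0).
u_{29} = 7·2^29 = 3758096384.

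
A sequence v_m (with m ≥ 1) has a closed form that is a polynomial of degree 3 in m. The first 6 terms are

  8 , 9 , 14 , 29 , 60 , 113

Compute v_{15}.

2570

1st diffs: 1, 5, 15, 31, 53.
2nd diffs: 4, 10, 16, 22.
3rd diffs: 6, 6, 6 (constant).
Newton forward-difference form: v_m = 8 + 1·C(m-1,1) + 4·C(m-1,2) + 6·C(m-1,3).
At m = 15: m-1 = 14, so v_{15} = 8 + 14 + 364 + 2184 = 2570.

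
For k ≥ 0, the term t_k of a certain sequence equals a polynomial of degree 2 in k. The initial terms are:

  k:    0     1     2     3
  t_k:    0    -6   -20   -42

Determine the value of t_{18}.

-1332

1st diffs: -6, -14, -22.
2nd diffs: -8, -8 (constant).
So t_k = -4k^2 - 2k.
Evaluating at k = 18 gives t_{18} = -1332.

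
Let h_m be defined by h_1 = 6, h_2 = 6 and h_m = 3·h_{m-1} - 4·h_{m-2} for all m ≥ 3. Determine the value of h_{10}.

2742

Iterate the recurrence:
h_3 = -6;  h_4 = -42;  h_5 = -102;  h_6 = -138;  h_7 = -6;  h_8 = 534;  h_9 = 1626;  h_{10} = 2742.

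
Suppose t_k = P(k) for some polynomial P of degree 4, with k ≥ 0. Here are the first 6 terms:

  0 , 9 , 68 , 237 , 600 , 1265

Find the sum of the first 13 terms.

1st diffs: 9, 59, 169, 363, 665.
2nd diffs: 50, 110, 194, 302.
3rd diffs: 60, 84, 108.
4th diffs: 24, 24 (constant).
Newton forward-difference form: t_k = 9·C(k,1) + 50·C(k,2) + 60·C(k,3) + 24·C(k,4).
Continuing: …, 2364, 4053, 6512, 9945, …, t_{12} = 28488.
Summing k = 0..12 (13 terms) gives 88790.

88790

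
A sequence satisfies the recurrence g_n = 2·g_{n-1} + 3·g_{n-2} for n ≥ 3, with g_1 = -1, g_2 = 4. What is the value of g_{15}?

3587225

Step forward from the initial values:
g_3 = 5;  g_4 = 22;  g_5 = 59;  …;  g_{12} = 132862;  g_{13} = 398579;  g_{14} = 1195744;  g_{15} = 3587225.
(Characteristic roots are 3 and -1.)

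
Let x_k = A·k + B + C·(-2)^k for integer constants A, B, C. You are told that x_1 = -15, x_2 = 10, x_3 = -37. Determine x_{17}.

Plug in k = 1, 2, 3: A + B - 2C = -15; 2A + B + 4C = 10; 3A + B - 8C = -37.
Subtracting the first from the second: A + 6C = 25.
Subtracting the second from the third: A - 12C = -47.
Solving: C = 4, A = 1, then B = -8.
Therefore x_{17} = 17 + (-8) + 4·(-131072) = -524279.

-524279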